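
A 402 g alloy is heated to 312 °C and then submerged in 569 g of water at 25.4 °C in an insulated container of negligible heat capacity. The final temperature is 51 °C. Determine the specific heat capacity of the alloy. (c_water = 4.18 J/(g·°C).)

c ≈ 0.58 J/(g·°C)

m_s c (T_s − T_f) = m_water c_water (T_f − T_0):
402×c×(312 − 51) = 569×4.18×(51 − 25.4)
104922 c = 60888  ⇒  c ≈ 0.5803 J/(g·°C)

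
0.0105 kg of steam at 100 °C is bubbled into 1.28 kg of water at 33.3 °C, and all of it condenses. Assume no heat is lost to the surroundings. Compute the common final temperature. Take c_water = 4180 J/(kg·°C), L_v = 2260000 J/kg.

T_f ≈ 38.2 °C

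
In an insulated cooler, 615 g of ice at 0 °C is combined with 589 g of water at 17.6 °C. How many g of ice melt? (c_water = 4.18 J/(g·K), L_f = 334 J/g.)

Heat available from the water dropping to 0 °C: 589×4.18×17.6 = 43332 J.
To melt every bit of ice: 615×334 = 205410 J.
43332 J < 205410 J, so only part of the ice melts and the system sits at 0 °C.
Mass melted = 43332/334 ≈ 129.7 g.

m_melted ≈ 130 g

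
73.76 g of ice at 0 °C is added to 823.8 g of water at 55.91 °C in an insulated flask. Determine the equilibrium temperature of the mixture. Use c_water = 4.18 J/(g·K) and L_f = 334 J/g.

T_f ≈ 44.7 °C

Sum of m c ΔT and latent-heat terms is zero:
latent heat to melt: 73.76×334 = 24636
  warm the meltwater: 308.32 T
  water: 3443.5(T − 55.91)
3751.8 T = 192525 − 24636 = 167889
T ≈ 44.75 °C. Since T > 0 °C, the all-ice-melts assumption holds.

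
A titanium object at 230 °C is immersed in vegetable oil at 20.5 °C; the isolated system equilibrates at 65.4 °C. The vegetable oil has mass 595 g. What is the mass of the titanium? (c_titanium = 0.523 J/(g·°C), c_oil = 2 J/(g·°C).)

m ≈ 621 g

Taking heat into each body as positive, Σ m c ΔT = 0:
m×0.523×(65.4 − 230) + 595×2×(65.4 − 20.5) = 0
-86.09 m = -53431
m = -53431/-86.09 ≈ 620.7 g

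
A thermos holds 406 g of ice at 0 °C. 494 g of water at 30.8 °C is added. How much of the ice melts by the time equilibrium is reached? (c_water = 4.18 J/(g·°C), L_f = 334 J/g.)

m_melted ≈ 190 g

Heat available from the water dropping to 0 °C: 494×4.18×30.8 = 63600 J.
To melt every bit of ice: 406×334 = 135604 J.
That's not enough to melt it all — equilibrium is at 0 °C with ice remaining.
m_melted×334 = 63600  ⇒  m_melted ≈ 190.4 g.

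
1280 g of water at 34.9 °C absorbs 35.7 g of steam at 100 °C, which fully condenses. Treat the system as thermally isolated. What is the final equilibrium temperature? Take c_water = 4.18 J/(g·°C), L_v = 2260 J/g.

Sum of m c ΔT and latent-heat terms is zero:
latent heat released on condensation: 35.7·2260 = 80682
  condensate cools 100→T: 35.7·4.18·(T − 100) = 149.23(T − 100)
  water warms: 1280·4.18·(T − 34.9) = 5350.4(T − 34.9)
5499.6 T = 80682 + 14923 + 186729 = 282334
T ≈ 51.34 °C, under the boiling point, so the assumption holds.

T_f ≈ 51.3 °C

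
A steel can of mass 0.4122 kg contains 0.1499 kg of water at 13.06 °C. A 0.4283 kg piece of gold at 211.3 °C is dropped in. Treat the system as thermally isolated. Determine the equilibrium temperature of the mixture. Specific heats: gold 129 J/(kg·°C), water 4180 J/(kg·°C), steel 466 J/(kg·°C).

T_f ≈ 25.6 °C

T_f = Σ m_i c_i T_i / Σ m_i c_i:
T_f = (55.25×211.3 + 626.58×13.06 + 192.09×13.06) / (55.25 + 626.58 + 192.09)
    = 22366 / 873.92 ≈ 25.59 °C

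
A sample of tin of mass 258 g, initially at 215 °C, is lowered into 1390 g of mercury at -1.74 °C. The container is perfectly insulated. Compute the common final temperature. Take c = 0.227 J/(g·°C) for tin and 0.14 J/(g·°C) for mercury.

T_f ≈ 48.4 °C

Set heat shed by the hot body equal to heat absorbed by the cold body:
258*0.227*(215 − T) = 1390*0.14*(T − (-1.74))
58.57(215 − T) = 194.6(T − (-1.74))
253.17 T = 12253  ⇒  T ≈ 48.40 °C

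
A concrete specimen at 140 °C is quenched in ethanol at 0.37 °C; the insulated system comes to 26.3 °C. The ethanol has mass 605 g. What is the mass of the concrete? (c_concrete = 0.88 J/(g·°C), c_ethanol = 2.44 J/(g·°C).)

Conservation of energy gives ΣQ = 0:
m×0.88×(26.3 − 140) + 605×2.44×(26.3 − 0.37) = 0
-100.06 m = -38278
m = -38278/-100.06 ≈ 382.6 g

m ≈ 383 g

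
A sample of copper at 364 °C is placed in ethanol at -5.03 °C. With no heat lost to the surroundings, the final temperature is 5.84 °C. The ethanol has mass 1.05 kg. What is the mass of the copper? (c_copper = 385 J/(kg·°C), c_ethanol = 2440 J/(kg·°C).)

m ≈ 0.202 kg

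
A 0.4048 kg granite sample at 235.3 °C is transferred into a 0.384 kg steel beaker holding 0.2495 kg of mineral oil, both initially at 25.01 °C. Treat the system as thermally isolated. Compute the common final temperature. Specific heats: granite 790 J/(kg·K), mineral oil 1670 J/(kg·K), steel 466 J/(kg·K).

Conservation of energy gives ΣQ = 0:
0.4048×790×(T − 235.3) + 0.2495×1670×(T − 25.01) + 0.384×466×(T − 25.01) = 0
319.79(T − 235.3) + 416.67(T − 25.01) + 178.94(T − 25.01) = 0
(319.79 + 416.67 + 178.94) T = 319.79×235.3 + 416.67×25.01 + 178.94×25.01
T = 90143/915.4 ≈ 98.47 °C

T_f ≈ 98.5 °C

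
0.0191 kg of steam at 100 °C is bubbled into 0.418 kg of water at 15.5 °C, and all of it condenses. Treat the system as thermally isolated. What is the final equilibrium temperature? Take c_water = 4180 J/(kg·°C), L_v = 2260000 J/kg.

T_f ≈ 42.8 °C

Taking heat into each body as positive, Σ m c ΔT = 0:
latent heat released on condensation: 0.0191×2260000 = 43166
  condensate cools 100→T: 0.0191×4180×(T − 100) = 79.84(T − 100)
  original water: 1747.2(T − 15.5)
1827.1 T = 43166 + 7983.8 + 27082 = 78232
T ≈ 42.82 °C (< 100 °C, so full condensation is consistent).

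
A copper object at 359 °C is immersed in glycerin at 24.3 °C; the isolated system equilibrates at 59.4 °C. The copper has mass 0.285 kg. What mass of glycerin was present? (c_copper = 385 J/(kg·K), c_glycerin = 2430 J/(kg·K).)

Heat lost by the copper = heat gained by the glycerin:
0.285×385×(359 − 59.4) = m×2430×(59.4 − 24.3)
85293 m = 32874  ⇒  m ≈ 0.3854 kg

m ≈ 0.385 kg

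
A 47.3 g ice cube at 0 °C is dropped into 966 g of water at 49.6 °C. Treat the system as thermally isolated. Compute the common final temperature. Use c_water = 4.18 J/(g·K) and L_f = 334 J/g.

Conservation of energy gives ΣQ = 0:
fusion: m_ice L_f = 47.3·334 = 15798
  meltwater 0→T: 47.3·4.18·T = 197.71 T
  water cools: 966·4.18·(T − 49.6) = 4037.9(T − 49.6)
4235.6 T = 200279 − 15798 = 184481
T ≈ 43.55 °C. Since T > 0 °C, the all-ice-melts assumption holds.

T_f ≈ 43.6 °C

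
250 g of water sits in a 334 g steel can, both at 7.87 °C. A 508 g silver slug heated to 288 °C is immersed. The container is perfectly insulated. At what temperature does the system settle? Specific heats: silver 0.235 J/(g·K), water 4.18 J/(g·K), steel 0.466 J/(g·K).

Taking heat into each body as positive, Σ m c ΔT = 0:
508*0.235*(T − 288) + 250*4.18*(T − 7.87) + 334*0.466*(T − 7.87) = 0
119.38(T − 288) + 1045(T − 7.87) + 155.64(T − 7.87) = 0
(119.38 + 1045 + 155.64) T = 119.38*288 + 1045*7.87 + 155.64*7.87
T ≈ 33.20 °C

T_f ≈ 33.2 °C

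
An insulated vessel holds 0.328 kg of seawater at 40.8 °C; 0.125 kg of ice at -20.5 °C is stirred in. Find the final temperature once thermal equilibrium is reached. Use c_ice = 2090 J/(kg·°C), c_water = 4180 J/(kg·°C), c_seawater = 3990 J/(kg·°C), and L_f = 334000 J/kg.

T_f ≈ 3.4 °C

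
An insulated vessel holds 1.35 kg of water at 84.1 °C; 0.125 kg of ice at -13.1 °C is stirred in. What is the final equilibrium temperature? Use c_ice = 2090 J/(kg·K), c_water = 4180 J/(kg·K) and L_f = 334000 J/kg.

T_f ≈ 69.6 °C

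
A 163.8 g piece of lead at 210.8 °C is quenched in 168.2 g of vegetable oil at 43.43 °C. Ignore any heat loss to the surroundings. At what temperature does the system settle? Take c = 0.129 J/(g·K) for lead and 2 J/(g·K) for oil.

T_f ≈ 53.3 °C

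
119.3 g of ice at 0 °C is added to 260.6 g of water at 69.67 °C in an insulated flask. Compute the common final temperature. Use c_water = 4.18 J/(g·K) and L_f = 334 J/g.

Net heat exchanged in the isolated system is zero:
fusion: m_ice L_f = 119.3×334 = 39846
  meltwater 0→T: 119.3×4.18×T = 498.67 T
  water: 1089.3(T − 69.67)
1588 T = 75892 − 39846 = 36046
T ≈ 22.70 °C — above 0 °C, consistent with complete melting.

T_f ≈ 22.7 °C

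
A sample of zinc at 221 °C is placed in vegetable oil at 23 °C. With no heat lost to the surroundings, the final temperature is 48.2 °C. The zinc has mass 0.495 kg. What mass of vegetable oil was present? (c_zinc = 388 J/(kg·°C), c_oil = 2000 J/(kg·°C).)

m ≈ 0.658 kg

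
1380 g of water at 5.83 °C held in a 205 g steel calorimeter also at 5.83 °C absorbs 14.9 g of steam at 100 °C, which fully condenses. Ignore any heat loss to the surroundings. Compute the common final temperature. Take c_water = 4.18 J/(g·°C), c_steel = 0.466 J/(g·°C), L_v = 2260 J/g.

T_f ≈ 12.5 °C

Setting the total heat transfer to zero:
steam→water at 100 °C releases m L_v = 14.9·2260 = 33674; condensate cools 100→T: 14.9·4.18·(T − 100) = 62.28(T − 100); original water: 5768.4(T − 5.83); steel cup: 205·0.466·(T − 5.83) = 95.53(T − 5.83)
5926.2 T = 33674 + 6228.2 + 34187 = 74089
T ≈ 12.50 °C, under the boiling point, so the assumption holds.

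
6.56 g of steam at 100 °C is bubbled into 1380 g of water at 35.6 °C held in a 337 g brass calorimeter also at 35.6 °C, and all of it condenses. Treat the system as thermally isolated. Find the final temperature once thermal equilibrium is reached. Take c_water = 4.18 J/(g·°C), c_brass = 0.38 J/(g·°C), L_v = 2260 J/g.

T_f ≈ 38.4 °C

Heat gained plus heat lost sum to zero:
steam→water at 100 °C releases m L_v = 6.56·2260 = 14826
  condensed water 100 °C→T: 27.42(T − 100)
  water warms: 1380·4.18·(T − 35.6) = 5768.4(T − 35.6)
  brass cup: 337·0.38·(T − 35.6) = 128.06(T − 35.6)
5923.9 T = 14826 + 2742.1 + 209914 = 227482
T ≈ 38.40 °C, under the boiling point, so the assumption holds.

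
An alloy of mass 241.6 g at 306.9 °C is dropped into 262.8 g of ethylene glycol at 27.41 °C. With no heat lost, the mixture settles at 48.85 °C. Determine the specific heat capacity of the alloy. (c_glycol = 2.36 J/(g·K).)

c ≈ 0.213 J/(g·K)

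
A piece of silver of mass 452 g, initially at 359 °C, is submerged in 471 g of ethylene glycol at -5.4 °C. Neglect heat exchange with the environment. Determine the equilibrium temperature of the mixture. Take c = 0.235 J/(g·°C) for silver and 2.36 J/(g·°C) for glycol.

T_f ≈ 26.4 °C

Conservation of energy gives ΣQ = 0:
452×0.235×(T − 359) + 471×2.36×(T − (-5.4)) = 0
1217.8 T = 32131
T = 32131 / 1217.8 = 26.4 °C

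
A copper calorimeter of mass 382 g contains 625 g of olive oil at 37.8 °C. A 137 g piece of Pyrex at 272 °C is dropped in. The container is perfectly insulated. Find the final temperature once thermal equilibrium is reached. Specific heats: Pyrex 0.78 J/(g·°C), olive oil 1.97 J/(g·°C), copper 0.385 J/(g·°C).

T_f ≈ 54.7 °C

Setting the total heat transfer to zero:
137·0.78·(T − 272) + 625·1.97·(T − 37.8) + 382·0.385·(T − 37.8) = 0
106.86(T − 272) + 1231.2(T − 37.8) + 147.07(T − 37.8) = 0
1485.2 T = 81166
T ≈ 54.65 °C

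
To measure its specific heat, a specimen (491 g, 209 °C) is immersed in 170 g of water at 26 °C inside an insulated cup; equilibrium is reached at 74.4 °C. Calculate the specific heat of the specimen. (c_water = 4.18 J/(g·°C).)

c ≈ 0.52 J/(g·°C)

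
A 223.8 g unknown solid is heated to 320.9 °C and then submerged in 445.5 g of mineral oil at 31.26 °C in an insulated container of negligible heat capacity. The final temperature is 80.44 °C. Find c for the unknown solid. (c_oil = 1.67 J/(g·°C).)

Taking heat into each body as positive, Σ m c ΔT = 0:
223.8·c·(80.44 − 320.9) + 445.5·1.67·(80.44 − 31.26) = 0
-53815 c = -36589
c = -36589/-53815 ≈ 0.6799 J/(g·°C)

c ≈ 0.68 J/(g·°C)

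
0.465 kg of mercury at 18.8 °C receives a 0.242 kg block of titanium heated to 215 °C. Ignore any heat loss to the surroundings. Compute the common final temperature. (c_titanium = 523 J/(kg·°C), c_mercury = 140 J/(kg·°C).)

Conservation of energy gives ΣQ = 0:
0.242*523*(T − 215) + 0.465*140*(T − 18.8) = 0
126.57(T − 215) + 65.1(T − 18.8) = 0
191.67 T = 28436
T = 28436/191.67 ≈ 148.36 °C

T_f ≈ 148.4 °C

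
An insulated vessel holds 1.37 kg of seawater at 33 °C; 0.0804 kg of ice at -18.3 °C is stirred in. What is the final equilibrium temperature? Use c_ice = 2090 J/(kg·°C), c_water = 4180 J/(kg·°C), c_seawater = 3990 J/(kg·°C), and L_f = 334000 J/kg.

Sum of m c ΔT and latent-heat terms is zero:
ice -18.3→0 °C: 0.0804×2090×18.3 = 3075.1
  melt ice: 0.0804×334000 = 26854
  warm the meltwater: 336.07 T
  seawater: 5466.3(T − 33)
5802.4 T = 180388 − 29929 = 150459
T ≈ 25.93 °C — above 0 °C, consistent with complete melting.

T_f ≈ 25.9 °C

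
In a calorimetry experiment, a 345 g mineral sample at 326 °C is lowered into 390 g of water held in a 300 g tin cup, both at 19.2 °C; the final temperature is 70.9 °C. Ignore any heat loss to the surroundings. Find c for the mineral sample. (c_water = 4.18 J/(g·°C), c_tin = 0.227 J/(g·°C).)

c ≈ 0.998 J/(g·°C)

Let T be the final temperature. ΣQ_i = 0:
345·c·(70.9 − 326) + 390·4.18·(70.9 − 19.2) + 300·0.227·(70.9 − 19.2) = 0
-88010 c = -87802
c = -87802/-88010 ≈ 0.9976 J/(g·°C)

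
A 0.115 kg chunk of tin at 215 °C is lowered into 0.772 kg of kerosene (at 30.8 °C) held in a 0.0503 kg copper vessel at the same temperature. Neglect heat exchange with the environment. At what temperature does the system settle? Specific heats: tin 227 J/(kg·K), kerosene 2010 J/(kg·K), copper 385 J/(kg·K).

T_f ≈ 33.8 °C

Setting the total heat transfer to zero:
0.115*227*(T − 215) + 0.772*2010*(T − 30.8) + 0.0503*385*(T − 30.8) = 0
26.11(T − 215) + 1551.7(T − 30.8) + 19.37(T − 30.8) = 0
1597.2 T = 54002
T ≈ 33.81 °C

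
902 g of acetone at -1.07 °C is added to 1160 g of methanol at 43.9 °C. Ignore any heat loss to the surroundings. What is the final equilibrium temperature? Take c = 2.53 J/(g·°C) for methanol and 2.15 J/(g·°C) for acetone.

T_f ≈ 26.0 °C

Energy conservation, ΣQ = 0:
1160·2.53·(T − 43.9) + 902·2.15·(T − (-1.07)) = 0
4874.1 T = 126763
T = 126763 / 4874.1 = 26 °C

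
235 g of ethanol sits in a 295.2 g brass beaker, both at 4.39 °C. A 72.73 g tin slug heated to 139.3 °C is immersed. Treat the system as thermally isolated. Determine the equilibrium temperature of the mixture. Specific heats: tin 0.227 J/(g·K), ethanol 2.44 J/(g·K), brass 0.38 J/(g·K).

T_f = Σ m_i c_i T_i / Σ m_i c_i:
T_f = (16.51*139.3 + 573.4*4.39 + 112.18*4.39) / (16.51 + 573.4 + 112.18)
    = 5309.5 / 702.09 ≈ 7.56 °C

T_f ≈ 7.6 °C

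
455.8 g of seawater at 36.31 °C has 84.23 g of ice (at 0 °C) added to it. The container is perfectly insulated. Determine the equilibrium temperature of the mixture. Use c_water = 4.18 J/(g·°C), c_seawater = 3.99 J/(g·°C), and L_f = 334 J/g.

Sum of m c ΔT and latent-heat terms is zero:
fusion: m_ice L_f = 84.23·334 = 28133; meltwater 0→T: 84.23·4.18·T = 352.08 T; seawater cools: 455.8·3.99·(T − 36.31) = 1818.6(T − 36.31)
2170.7 T = 66035 − 28133 = 37902
T ≈ 17.46 °C. Since T > 0 °C, the all-ice-melts assumption holds.

T_f ≈ 17.5 °C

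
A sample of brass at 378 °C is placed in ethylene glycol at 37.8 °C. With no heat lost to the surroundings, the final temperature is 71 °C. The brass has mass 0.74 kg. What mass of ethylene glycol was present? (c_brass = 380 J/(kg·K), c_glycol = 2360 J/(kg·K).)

m ≈ 1.1 kg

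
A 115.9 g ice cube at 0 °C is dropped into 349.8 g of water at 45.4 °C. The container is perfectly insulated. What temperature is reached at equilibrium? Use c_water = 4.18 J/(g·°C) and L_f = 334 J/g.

Energy conservation, ΣQ = 0:
latent heat to melt: 115.9·334 = 38711
  meltwater 0→T: 115.9·4.18·T = 484.46 T
  water: 1462.2(T − 45.4)
1946.6 T = 66382 − 38711 = 27672
T ≈ 14.22 °C — above 0 °C, consistent with complete melting.

T_f ≈ 14.2 °C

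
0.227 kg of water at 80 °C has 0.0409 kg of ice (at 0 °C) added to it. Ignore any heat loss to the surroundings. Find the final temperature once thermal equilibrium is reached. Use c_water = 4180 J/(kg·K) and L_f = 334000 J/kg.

Let T be the final temperature. ΣQ_i = 0:
latent heat to melt: 0.0409·334000 = 13661; warm the meltwater: 170.96 T; water: 948.86(T − 80)
1119.8 T = 75909 − 13661 = 62248
T ≈ 55.59 °C — above 0 °C, consistent with complete melting.

T_f ≈ 55.6 °C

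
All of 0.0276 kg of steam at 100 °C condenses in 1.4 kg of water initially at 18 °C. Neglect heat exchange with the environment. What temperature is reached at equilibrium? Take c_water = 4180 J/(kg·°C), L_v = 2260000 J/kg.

T_f ≈ 30.0 °C

Sum of m c ΔT and latent-heat terms is zero:
steam→water at 100 °C releases m L_v = 0.0276×2260000 = 62376
  condensate cools 100→T: 0.0276×4180×(T − 100) = 115.37(T − 100)
  original water: 5852(T − 18)
5967.4 T = 62376 + 11537 + 105336 = 179249
T ≈ 30.04 °C — below 100 °C, confirming all the steam condensed.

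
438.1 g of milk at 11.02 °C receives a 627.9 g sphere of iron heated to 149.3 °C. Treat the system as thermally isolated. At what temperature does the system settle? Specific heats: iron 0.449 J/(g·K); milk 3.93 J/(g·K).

Net heat exchanged in the isolated system is zero:
627.9*0.449*(T − 149.3) + 438.1*3.93*(T − 11.02) = 0
(281.93 + 1721.7) T = 281.93*149.3 + 1721.7*11.02
T ≈ 30.48 °C

T_f ≈ 30.5 °C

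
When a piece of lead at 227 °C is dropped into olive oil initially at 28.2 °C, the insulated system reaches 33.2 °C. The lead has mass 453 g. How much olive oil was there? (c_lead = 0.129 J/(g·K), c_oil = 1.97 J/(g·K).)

Heat lost by the lead = heat gained by the oil:
453×0.129×(227 − 33.2) = m×1.97×(33.2 − 28.2)
9.85 m = 11325  ⇒  m ≈ 1150 g

m ≈ 1150 g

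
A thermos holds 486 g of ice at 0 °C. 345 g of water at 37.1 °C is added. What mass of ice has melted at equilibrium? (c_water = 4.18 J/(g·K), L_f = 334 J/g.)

m_melted ≈ 160 g

Heat available from the water dropping to 0 °C: 345·4.18·37.1 = 53502 J.
To melt every bit of ice: 486·334 = 162324 J.
53502 J < 162324 J, so only part of the ice melts and the system sits at 0 °C.
Mass melted = 53502/334 ≈ 160.2 g.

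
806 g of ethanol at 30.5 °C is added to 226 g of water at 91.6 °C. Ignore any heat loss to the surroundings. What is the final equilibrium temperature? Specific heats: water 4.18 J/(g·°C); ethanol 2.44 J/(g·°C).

T_f ≈ 50.3 °C

T_f = Σ m_i c_i T_i / Σ m_i c_i:
T_f = (944.68×91.6 + 1966.6×30.5) / (944.68 + 1966.6)
    = 146515 / 2911.3 ≈ 50.33 °C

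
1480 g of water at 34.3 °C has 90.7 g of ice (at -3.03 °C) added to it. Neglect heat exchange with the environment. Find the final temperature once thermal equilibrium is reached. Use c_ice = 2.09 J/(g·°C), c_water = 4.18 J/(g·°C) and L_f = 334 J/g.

Conservation of energy gives ΣQ = 0:
warm ice to 0 °C: 90.7×2.09×(0 − (-3.03)) = 574.38; latent heat to melt: 90.7×334 = 30294; warm the meltwater: 379.13 T; water: 6186.4(T − 34.3)
6565.5 T = 212194 − 30868 = 181325
T ≈ 27.62 °C. Since T > 0 °C, the all-ice-melts assumption holds.

T_f ≈ 27.6 °C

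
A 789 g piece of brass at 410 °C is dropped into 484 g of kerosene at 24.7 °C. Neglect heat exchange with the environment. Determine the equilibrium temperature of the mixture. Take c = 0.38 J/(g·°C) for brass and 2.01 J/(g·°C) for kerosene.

T_f ≈ 115.5 °C

Conservation of energy gives ΣQ = 0:
789×0.38×(T − 410) + 484×2.01×(T − 24.7) = 0
299.82(T − 410) + 972.84(T − 24.7) = 0
1272.7 T = 146955
T = 146955/1272.7 ≈ 115.47 °C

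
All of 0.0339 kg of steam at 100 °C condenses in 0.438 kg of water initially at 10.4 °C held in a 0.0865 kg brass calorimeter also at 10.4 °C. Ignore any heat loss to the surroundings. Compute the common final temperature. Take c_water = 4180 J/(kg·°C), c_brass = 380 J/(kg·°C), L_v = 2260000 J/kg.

T_f ≈ 54.9 °C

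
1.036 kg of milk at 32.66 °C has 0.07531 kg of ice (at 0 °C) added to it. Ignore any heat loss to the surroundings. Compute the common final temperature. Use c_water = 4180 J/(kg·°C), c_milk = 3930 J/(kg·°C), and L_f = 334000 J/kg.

T_f ≈ 24.6 °C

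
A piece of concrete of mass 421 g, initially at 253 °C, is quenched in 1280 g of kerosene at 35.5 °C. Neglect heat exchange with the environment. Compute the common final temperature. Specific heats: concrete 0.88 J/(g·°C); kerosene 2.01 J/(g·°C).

T_f ≈ 62.9 °C

Set heat shed by the hot body equal to heat absorbed by the cold body:
421·0.88·(253 − T) = 1280·2.01·(T − 35.5)
370.48(253 − T) = 2572.8(T − 35.5)
2943.3 T = 185066  ⇒  T ≈ 62.88 °C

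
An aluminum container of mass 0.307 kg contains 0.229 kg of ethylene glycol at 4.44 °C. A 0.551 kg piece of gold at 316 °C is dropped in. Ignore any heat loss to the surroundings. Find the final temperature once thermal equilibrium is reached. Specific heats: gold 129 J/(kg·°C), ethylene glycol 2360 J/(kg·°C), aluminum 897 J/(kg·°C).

T_f ≈ 29.4 °C

T_f = Σ m_i c_i T_i / Σ m_i c_i:
T_f = (71.08·316 + 540.44·4.44 + 275.38·4.44) / (71.08 + 540.44 + 275.38)
    = 26083 / 886.9 ≈ 29.41 °C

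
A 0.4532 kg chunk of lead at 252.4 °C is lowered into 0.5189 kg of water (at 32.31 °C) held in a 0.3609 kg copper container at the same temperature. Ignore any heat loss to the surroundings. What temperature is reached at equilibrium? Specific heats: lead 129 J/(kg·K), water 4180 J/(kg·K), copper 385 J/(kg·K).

With ΣQ=0 the equilibrium temperature is the m·c-weighted mean:
T_f = (58.46*252.4 + 2169*32.31 + 138.95*32.31) / (58.46 + 2169 + 138.95)
    = 89326 / 2366.4 ≈ 37.75 °C

T_f ≈ 37.7 °C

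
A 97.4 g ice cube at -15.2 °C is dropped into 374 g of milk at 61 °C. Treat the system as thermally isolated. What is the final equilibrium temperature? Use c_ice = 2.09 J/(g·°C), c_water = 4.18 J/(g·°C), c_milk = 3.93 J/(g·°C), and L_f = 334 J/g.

Setting the total heat transfer to zero:
ice -15.2→0 °C: 97.4·2.09·15.2 = 3094.2; melt ice: 97.4·334 = 32532; warm the meltwater: 407.13 T; milk cools: 374·3.93·(T − 61) = 1469.8(T − 61)
1877 T = 89659 − 35626 = 54033
T ≈ 28.79 °C — above 0 °C, consistent with complete melting.

T_f ≈ 28.8 °C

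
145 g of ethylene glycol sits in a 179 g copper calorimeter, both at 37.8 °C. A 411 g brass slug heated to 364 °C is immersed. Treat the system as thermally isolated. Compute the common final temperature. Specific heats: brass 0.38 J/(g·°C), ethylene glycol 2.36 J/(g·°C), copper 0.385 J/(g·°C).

T_f ≈ 127.6 °C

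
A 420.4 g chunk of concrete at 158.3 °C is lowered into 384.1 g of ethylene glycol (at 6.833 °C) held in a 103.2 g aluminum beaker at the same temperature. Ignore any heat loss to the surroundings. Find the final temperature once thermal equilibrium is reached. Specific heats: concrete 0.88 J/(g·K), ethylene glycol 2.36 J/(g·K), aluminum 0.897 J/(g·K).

T_f ≈ 47.8 °C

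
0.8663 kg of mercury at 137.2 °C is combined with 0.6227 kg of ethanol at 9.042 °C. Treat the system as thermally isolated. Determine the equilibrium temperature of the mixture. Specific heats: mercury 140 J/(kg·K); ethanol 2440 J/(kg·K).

T_f ≈ 18.5 °C

T_f is the heat-capacity-weighted average of the initial temperatures:
T_f = (121.28*137.2 + 1519.4*9.042) / (121.28 + 1519.4)
    = 30378 / 1640.7 ≈ 18.52 °C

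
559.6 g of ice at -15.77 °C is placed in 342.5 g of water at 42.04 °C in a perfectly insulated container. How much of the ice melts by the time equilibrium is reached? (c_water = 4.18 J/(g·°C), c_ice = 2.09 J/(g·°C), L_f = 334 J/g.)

m_melted ≈ 125 g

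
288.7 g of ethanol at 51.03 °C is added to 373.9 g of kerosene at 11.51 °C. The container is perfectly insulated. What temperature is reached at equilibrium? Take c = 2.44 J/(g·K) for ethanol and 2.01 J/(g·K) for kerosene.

Setting the total heat transfer to zero:
288.7*2.44*(T − 51.03) + 373.9*2.01*(T − 11.51) = 0
704.43(T − 51.03) + 751.54(T − 11.51) = 0
(704.43 + 751.54) T = 704.43*51.03 + 751.54*11.51
T = 44597/1456 ≈ 30.63 °C

T_f ≈ 30.6 °C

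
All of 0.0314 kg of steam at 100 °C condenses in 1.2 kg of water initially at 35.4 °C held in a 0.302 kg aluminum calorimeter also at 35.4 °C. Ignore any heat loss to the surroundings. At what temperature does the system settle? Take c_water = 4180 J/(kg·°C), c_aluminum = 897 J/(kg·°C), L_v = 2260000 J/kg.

Sum of m c ΔT and latent-heat terms is zero:
steam→water at 100 °C releases m L_v = 0.0314×2260000 = 70964; condensate cools 100→T: 0.0314×4180×(T − 100) = 131.25(T − 100); water warms: 1.2×4180×(T − 35.4) = 5016(T − 35.4); aluminum cup: 0.302×897×(T − 35.4) = 270.89(T − 35.4)
5418.1 T = 70964 + 13125 + 187156 = 271245
T ≈ 50.06 °C — below 100 °C, confirming all the steam condensed.

T_f ≈ 50.1 °C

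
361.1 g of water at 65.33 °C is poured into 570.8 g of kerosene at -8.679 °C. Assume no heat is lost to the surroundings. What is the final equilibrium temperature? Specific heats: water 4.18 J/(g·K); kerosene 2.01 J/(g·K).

T_f ≈ 33.4 °C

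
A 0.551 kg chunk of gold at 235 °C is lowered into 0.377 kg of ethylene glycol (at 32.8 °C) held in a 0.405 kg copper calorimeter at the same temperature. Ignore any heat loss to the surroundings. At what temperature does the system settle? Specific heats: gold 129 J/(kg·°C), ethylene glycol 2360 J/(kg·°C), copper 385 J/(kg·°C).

Let T be the final temperature. ΣQ_i = 0:
0.551×129×(T − 235) + 0.377×2360×(T − 32.8) + 0.405×385×(T − 32.8) = 0
(71.08 + 889.72 + 155.93) T = 71.08×235 + 889.72×32.8 + 155.93×32.8
T = 51001/1116.7 ≈ 45.67 °C

T_f ≈ 45.7 °C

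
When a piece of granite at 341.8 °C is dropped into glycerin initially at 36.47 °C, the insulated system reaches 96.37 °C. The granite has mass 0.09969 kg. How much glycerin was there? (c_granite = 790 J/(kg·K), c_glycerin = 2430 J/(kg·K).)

Heat gained plus heat lost sum to zero:
0.09969·790·(96.37 − 341.8) + m·2430·(96.37 − 36.47) = 0
145557 m = 19329
m = 19329/145557 ≈ 0.1328 kg

m ≈ 0.133 kg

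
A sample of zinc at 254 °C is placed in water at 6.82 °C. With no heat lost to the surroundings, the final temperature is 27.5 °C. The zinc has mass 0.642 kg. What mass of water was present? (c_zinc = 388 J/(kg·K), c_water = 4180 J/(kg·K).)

m ≈ 0.653 kg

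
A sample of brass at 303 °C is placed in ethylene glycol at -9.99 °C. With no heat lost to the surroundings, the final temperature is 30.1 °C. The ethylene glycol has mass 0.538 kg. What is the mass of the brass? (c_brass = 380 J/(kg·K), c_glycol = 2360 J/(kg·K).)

m ≈ 0.491 kg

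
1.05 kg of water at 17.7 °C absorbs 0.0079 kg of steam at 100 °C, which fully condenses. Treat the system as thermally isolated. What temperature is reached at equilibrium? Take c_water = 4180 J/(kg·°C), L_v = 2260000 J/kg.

T_f ≈ 22.4 °C

Setting the total heat transfer to zero:
latent heat released on condensation: 0.0079·2260000 = 17854
  condensed water 100 °C→T: 33.02(T − 100)
  water warms: 1.05·4180·(T − 17.7) = 4389(T − 17.7)
4422 T = 17854 + 3302.2 + 77685 = 98842
T ≈ 22.35 °C (< 100 °C, so full condensation is consistent).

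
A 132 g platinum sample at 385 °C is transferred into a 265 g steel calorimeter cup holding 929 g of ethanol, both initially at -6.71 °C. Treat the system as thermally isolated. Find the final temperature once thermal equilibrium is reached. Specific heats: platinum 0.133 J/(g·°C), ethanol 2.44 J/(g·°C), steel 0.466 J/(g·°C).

Setting the total heat transfer to zero:
132·0.133·(T − 385) + 929·2.44·(T − (-6.71)) + 265·0.466·(T − (-6.71)) = 0
(17.56 + 2266.8 + 123.49) T = 17.56·385 + 2266.8·(-6.71) + 123.49·(-6.71)
T ≈ -3.85 °C

T_f ≈ -3.9 °C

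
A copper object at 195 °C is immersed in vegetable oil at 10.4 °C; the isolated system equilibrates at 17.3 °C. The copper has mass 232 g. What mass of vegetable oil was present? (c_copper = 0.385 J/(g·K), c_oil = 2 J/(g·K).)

m ≈ 1150 g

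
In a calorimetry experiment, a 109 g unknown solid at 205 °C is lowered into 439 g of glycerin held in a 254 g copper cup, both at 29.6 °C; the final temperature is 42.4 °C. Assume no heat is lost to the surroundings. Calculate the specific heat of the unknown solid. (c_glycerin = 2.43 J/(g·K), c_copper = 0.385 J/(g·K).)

c ≈ 0.841 J/(g·K)

Energy conservation, ΣQ = 0:
109·c·(42.4 − 205) + 439·2.43·(42.4 − 29.6) + 254·0.385·(42.4 − 29.6) = 0
-17723 c = -14906
c = -14906/-17723 ≈ 0.8411 J/(g·K)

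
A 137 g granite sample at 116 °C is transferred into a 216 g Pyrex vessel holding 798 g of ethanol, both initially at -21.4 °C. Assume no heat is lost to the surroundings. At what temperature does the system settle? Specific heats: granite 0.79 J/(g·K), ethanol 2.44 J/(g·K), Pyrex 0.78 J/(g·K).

Let T be the final temperature. ΣQ_i = 0:
137*0.79*(T − 116) + 798*2.44*(T − (-21.4)) + 216*0.78*(T − (-21.4)) = 0
108.23(T − 116) + 1947.1(T − (-21.4)) + 168.48(T − (-21.4)) = 0
2223.8 T = -32719
T = -32719/2223.8 ≈ -14.71 °C

T_f ≈ -14.7 °C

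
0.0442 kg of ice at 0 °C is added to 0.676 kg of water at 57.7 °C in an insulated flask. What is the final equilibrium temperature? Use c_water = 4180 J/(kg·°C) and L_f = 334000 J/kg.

T_f ≈ 49.3 °C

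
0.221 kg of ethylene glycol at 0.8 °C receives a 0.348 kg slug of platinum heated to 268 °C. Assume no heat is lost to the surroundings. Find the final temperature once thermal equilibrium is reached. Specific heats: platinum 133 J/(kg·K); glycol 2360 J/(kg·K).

T_f ≈ 22.6 °C

T_f = Σ m_i c_i T_i / Σ m_i c_i:
T_f = (46.28*268 + 521.56*0.8) / (46.28 + 521.56)
    = 12821 / 567.84 ≈ 22.58 °C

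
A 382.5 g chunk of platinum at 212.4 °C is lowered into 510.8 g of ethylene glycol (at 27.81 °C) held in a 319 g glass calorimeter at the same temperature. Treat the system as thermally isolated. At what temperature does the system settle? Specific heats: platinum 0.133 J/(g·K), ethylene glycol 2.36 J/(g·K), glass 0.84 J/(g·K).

Net heat exchanged in the isolated system is zero:
382.5×0.133×(T − 212.4) + 510.8×2.36×(T − 27.81) + 319×0.84×(T − 27.81) = 0
(50.87 + 1205.5 + 267.96) T = 50.87×212.4 + 1205.5×27.81 + 267.96×27.81
T = 51782 / 1524.3 = 34 °C

T_f ≈ 34.0 °C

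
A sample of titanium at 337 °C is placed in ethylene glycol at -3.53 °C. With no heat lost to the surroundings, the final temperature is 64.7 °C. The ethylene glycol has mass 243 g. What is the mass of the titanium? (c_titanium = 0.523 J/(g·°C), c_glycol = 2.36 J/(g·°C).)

|Q_titanium| = |Q_glycol|:
m·0.523·(337 − 64.7) = 243·2.36·(64.7 − (-3.53))
142.41 m = 39129  ⇒  m ≈ 274.8 g

m ≈ 275 g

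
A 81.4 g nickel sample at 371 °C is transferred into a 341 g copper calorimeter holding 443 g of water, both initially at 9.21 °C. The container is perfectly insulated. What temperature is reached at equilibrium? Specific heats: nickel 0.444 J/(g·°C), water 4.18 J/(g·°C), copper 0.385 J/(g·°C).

T_f ≈ 15.7 °C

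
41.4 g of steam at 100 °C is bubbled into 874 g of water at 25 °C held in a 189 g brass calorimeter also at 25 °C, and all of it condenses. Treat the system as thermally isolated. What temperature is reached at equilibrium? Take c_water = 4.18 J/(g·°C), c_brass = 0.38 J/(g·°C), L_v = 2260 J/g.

T_f ≈ 52.3 °C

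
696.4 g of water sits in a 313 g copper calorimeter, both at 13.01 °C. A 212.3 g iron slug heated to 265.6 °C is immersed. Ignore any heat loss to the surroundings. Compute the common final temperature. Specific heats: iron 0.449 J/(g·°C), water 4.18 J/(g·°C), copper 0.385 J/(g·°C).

T_f is the heat-capacity-weighted average of the initial temperatures:
T_f = (95.32×265.6 + 2911×13.01 + 120.51×13.01) / (95.32 + 2911 + 120.51)
    = 64757 / 3126.8 ≈ 20.71 °C

T_f ≈ 20.7 °C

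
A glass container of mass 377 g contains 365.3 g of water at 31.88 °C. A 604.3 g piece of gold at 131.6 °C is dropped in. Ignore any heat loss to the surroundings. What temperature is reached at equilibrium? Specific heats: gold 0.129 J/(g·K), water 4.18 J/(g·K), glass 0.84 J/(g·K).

T_f ≈ 35.9 °C

T_f is the heat-capacity-weighted average of the initial temperatures:
T_f = (77.95×131.6 + 1527×31.88 + 316.68×31.88) / (77.95 + 1527 + 316.68)
    = 69034 / 1921.6 ≈ 35.93 °C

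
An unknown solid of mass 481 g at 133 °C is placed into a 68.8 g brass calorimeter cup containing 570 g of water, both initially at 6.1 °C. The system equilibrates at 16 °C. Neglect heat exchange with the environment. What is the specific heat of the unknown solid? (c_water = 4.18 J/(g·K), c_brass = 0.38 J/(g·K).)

Conservation of energy gives ΣQ = 0:
481×c×(16 − 133) + 570×4.18×(16 − 6.1) + 68.8×0.38×(16 − 6.1) = 0
-56277 c = -23847
c = -23847/-56277 ≈ 0.4237 J/(g·K)

c ≈ 0.424 J/(g·K)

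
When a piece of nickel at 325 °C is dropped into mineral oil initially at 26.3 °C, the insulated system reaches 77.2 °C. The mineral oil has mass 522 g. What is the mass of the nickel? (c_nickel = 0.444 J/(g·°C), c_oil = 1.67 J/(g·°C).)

|Q_nickel| = |Q_oil|:
m·0.444·(325 − 77.2) = 522·1.67·(77.2 − 26.3)
110.02 m = 44372  ⇒  m ≈ 403.3 g

m ≈ 403 g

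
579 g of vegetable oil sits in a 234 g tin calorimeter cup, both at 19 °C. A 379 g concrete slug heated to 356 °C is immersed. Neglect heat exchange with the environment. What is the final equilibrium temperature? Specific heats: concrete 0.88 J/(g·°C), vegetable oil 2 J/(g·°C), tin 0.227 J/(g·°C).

T_f ≈ 91.8 °C

T_f is the heat-capacity-weighted average of the initial temperatures:
T_f = (333.52·356 + 1158·19 + 53.12·19) / (333.52 + 1158 + 53.12)
    = 141744 / 1544.6 ≈ 91.77 °C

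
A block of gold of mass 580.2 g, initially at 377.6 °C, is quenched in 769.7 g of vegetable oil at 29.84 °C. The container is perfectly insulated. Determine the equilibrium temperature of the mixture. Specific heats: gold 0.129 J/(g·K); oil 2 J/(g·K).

T_f = Σ m_i c_i T_i / Σ m_i c_i:
T_f = (74.85·377.6 + 1539.4·29.84) / (74.85 + 1539.4)
    = 74197 / 1614.2 ≈ 45.96 °C

T_f ≈ 46.0 °C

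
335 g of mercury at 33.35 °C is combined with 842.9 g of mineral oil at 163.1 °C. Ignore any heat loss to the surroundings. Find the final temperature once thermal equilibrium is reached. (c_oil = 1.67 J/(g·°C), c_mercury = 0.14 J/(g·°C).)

Heat gained plus heat lost sum to zero:
842.9·1.67·(T − 163.1) + 335·0.14·(T − 33.35) = 0
1407.6(T − 163.1) + 46.9(T − 33.35) = 0
1454.5 T = 231151
T ≈ 158.92 °C

T_f ≈ 158.9 °C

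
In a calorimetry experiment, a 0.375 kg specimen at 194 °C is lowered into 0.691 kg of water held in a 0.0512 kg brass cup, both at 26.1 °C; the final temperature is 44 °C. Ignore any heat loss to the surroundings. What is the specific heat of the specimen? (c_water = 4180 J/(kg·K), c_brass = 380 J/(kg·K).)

c ≈ 925 J/(kg·K)

Setting the total heat transfer to zero:
0.375×c×(44 − 194) + 0.691×4180×(44 − 26.1) + 0.0512×380×(44 − 26.1) = 0
-56.25 c = -52050
c = -52050/-56.25 ≈ 925.3 J/(kg·K)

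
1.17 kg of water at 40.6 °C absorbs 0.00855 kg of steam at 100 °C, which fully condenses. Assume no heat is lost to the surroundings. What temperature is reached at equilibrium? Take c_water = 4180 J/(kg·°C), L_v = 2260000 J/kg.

T_f ≈ 45.0 °C

Sum of m c ΔT and latent-heat terms is zero:
latent heat released on condensation: 0.00855·2260000 = 19323; condensed water 100 °C→T: 35.74(T − 100); original water: 4890.6(T − 40.6)
4926.3 T = 19323 + 3573.9 + 198558 = 221455
T ≈ 44.95 °C — below 100 °C, confirming all the steam condensed.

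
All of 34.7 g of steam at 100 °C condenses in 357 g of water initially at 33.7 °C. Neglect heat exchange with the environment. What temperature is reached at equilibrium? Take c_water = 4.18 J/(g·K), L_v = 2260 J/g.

T_f ≈ 87.5 °C

Energy conservation, ΣQ = 0:
condense steam: −34.7·2260 = −78422
  condensed water 100 °C→T: 145.05(T − 100)
  original water: 1492.3(T − 33.7)
1637.3 T = 78422 + 14505 + 50289 = 143216
T ≈ 87.47 °C (< 100 °C, so full condensation is consistent).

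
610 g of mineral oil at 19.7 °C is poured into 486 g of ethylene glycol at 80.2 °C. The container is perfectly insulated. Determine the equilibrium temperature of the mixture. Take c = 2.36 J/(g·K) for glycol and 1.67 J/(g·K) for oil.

T_f ≈ 51.7 °C

Taking heat into each body as positive, Σ m c ΔT = 0:
486·2.36·(T − 80.2) + 610·1.67·(T − 19.7) = 0
1147(T − 80.2) + 1018.7(T − 19.7) = 0
(1147 + 1018.7) T = 1147·80.2 + 1018.7·19.7
T ≈ 51.74 °C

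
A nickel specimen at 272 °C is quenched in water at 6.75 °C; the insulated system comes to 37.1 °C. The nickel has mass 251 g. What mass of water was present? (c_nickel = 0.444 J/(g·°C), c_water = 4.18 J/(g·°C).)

|Q_nickel| = |Q_water|:
251·0.444·(272 − 37.1) = m·4.18·(37.1 − 6.75)
126.86 m = 26178  ⇒  m ≈ 206.4 g

m ≈ 206 g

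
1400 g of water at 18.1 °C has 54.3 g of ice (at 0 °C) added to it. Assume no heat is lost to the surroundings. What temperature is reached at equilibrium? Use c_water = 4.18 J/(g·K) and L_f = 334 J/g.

T_f ≈ 14.4 °C

Taking heat into each body as positive, Σ m c ΔT = 0:
latent heat to melt: 54.3×334 = 18136; warm the meltwater: 226.97 T; water: 5852(T − 18.1)
6079 T = 105921 − 18136 = 87785
T ≈ 14.44 °C. Since T > 0 °C, the all-ice-melts assumption holds.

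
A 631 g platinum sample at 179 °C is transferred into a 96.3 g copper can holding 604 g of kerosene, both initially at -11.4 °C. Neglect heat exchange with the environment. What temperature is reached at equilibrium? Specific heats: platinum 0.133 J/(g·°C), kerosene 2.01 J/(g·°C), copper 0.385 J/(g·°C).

T_f ≈ 0.6 °C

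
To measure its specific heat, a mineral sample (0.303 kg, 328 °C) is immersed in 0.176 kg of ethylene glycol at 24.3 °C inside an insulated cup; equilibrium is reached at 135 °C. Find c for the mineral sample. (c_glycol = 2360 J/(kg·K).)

Net heat exchanged in the isolated system is zero:
0.303×c×(135 − 328) + 0.176×2360×(135 − 24.3) = 0
-58.48 c = -45980
c = -45980/-58.48 ≈ 786.3 J/(kg·K)

c ≈ 786 J/(kg·K)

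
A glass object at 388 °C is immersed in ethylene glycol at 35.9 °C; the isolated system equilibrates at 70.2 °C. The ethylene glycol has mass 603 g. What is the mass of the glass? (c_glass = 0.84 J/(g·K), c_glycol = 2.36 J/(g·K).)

m ≈ 183 g

Heat gained plus heat lost sum to zero:
m×0.84×(70.2 − 388) + 603×2.36×(70.2 − 35.9) = 0
-266.95 m = -48812
m = -48812/-266.95 ≈ 182.8 g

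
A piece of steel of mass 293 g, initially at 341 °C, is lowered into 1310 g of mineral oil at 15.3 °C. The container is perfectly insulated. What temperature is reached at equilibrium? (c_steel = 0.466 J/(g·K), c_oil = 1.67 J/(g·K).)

T_f ≈ 34.4 °C

Let T be the final temperature. ΣQ_i = 0:
293×0.466×(T − 341) + 1310×1.67×(T − 15.3) = 0
136.54(T − 341) + 2187.7(T − 15.3) = 0
2324.2 T = 80031
T = 80031 / 2324.2 = 34.4 °C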